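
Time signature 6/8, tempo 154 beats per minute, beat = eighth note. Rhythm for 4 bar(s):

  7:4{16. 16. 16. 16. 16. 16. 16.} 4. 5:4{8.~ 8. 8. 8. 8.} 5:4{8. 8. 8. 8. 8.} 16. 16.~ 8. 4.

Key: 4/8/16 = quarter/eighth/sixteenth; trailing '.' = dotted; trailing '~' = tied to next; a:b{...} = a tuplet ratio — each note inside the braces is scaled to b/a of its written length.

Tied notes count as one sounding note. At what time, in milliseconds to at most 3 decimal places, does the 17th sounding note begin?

note 17 onset = 84/5b = 6545.455ms

1. 0.0ms @ 0 + 166.976ms (3/7)
2. 166.976ms @ 3/7 + 166.976ms (3/7)
3. 333.952ms @ 6/7 + 166.976ms (3/7)
4. 500.928ms @ 9/7 + 166.976ms (3/7)
5. 667.904ms @ 12/7 + 166.976ms (3/7)
6. 834.879ms @ 15/7 + 166.976ms (3/7)
7. 1001.855ms @ 18/7 + 166.976ms (3/7)
8. 1168.831ms @ 3 + 1168.831ms (3)
9. 2337.662ms @ 6 + 935.065ms (12/5)
10. 3272.727ms @ 42/5 + 467.532ms (6/5)
11. 3740.26ms @ 48/5 + 467.532ms (6/5)
12. 4207.792ms @ 54/5 + 467.532ms (6/5)
13. 4675.325ms @ 12 + 467.532ms (6/5)
14. 5142.857ms @ 66/5 + 467.532ms (6/5)
15. 5610.39ms @ 72/5 + 467.532ms (6/5)
16. 6077.922ms @ 78/5 + 467.532ms (6/5)
17. 6545.455ms @ 84/5 + 467.532ms (6/5)
18. 7012.987ms @ 18 + 292.208ms (3/4)
19. 7305.195ms @ 75/4 + 876.623ms (9/4)
20. 8181.818ms @ 21 + 1168.831ms (3)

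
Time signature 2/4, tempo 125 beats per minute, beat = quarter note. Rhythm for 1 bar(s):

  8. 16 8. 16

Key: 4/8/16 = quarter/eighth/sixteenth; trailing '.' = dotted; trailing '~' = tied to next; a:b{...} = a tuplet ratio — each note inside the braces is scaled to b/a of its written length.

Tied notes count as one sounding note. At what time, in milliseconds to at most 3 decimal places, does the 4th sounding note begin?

note 4 onset = 7/4b = 840.0ms

1. 0.0ms @ 0 + 360.0ms (3/4)
2. 360.0ms @ 3/4 + 120.0ms (1/4)
3. 480.0ms @ 1 + 360.0ms (3/4)
4. 840.0ms @ 7/4 + 120.0ms (1/4)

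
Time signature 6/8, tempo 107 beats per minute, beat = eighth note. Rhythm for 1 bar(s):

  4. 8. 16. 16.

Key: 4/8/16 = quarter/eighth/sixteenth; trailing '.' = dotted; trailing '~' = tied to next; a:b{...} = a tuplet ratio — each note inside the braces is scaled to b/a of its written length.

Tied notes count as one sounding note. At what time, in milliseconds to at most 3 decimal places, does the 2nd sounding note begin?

note 2 onset = 3b = 1682.243ms

1. 0.0ms @ 0 + 1682.243ms (3)
2. 1682.243ms @ 3 + 841.121ms (3/2)
3. 2523.364ms @ 9/2 + 420.561ms (3/4)
4. 2943.925ms @ 21/4 + 420.561ms (3/4)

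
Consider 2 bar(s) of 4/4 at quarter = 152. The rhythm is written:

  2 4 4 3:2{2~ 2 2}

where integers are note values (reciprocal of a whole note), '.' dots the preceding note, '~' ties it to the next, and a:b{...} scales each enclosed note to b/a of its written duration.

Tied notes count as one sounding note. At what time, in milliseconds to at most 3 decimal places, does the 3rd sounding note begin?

1. 0.0ms @ 0 + 789.474ms (2)
2. 789.474ms @ 2 + 394.737ms (1)
3. 1184.211ms @ 3 + 394.737ms (1)
4. 1578.947ms @ 4 + 1052.632ms (8/3)
5. 2631.579ms @ 20/3 + 526.316ms (4/3)

note 3 onset = 3b = 1184.211ms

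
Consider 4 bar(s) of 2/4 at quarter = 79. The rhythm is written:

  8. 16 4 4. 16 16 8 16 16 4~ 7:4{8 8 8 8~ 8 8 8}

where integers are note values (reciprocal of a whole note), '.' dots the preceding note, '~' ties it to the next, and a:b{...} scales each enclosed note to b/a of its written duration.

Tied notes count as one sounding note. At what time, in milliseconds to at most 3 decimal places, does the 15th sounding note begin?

note 15 onset = 54/7b = 5858.951ms

1. 0.0ms @ 0 + 569.62ms (3/4)
2. 569.62ms @ 3/4 + 189.873ms (1/4)
3. 759.494ms @ 1 + 759.494ms (1)
4. 1518.987ms @ 2 + 1139.241ms (3/2)
5. 2658.228ms @ 7/2 + 189.873ms (1/4)
6. 2848.101ms @ 15/4 + 189.873ms (1/4)
7. 3037.975ms @ 4 + 379.747ms (1/2)
8. 3417.722ms @ 9/2 + 189.873ms (1/4)
9. 3607.595ms @ 19/4 + 189.873ms (1/4)
10. 3797.468ms @ 5 + 976.492ms (9/7)
11. 4773.96ms @ 44/7 + 216.998ms (2/7)
12. 4990.958ms @ 46/7 + 216.998ms (2/7)
13. 5207.957ms @ 48/7 + 433.996ms (4/7)
14. 5641.953ms @ 52/7 + 216.998ms (2/7)
15. 5858.951ms @ 54/7 + 216.998ms (2/7)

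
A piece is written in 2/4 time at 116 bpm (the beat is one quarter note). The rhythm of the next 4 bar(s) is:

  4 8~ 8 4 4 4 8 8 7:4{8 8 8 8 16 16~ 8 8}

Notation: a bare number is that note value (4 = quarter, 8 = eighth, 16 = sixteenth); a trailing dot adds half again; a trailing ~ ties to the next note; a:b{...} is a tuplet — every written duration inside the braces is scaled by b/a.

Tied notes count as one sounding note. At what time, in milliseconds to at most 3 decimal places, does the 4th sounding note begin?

1. 0.0ms @ 0 + 517.241ms (1)
2. 517.241ms @ 1 + 517.241ms (1)
3. 1034.483ms @ 2 + 517.241ms (1)
4. 1551.724ms @ 3 + 517.241ms (1)
5. 2068.966ms @ 4 + 517.241ms (1)
6. 2586.207ms @ 5 + 258.621ms (1/2)
7. 2844.828ms @ 11/2 + 258.621ms (1/2)
8. 3103.448ms @ 6 + 147.783ms (2/7)
9. 3251.232ms @ 44/7 + 147.783ms (2/7)
10. 3399.015ms @ 46/7 + 147.783ms (2/7)
11. 3546.798ms @ 48/7 + 147.783ms (2/7)
12. 3694.581ms @ 50/7 + 73.892ms (1/7)
13. 3768.473ms @ 51/7 + 221.675ms (3/7)
14. 3990.148ms @ 54/7 + 147.783ms (2/7)

note 4 onset = 3b = 1551.724ms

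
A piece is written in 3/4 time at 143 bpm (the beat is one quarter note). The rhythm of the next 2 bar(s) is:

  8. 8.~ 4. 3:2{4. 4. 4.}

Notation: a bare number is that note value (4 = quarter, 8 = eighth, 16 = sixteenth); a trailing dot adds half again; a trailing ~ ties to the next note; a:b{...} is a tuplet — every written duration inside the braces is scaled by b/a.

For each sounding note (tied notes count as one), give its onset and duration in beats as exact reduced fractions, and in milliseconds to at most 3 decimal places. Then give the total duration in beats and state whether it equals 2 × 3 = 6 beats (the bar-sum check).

1) 0.0ms=0b +314.685ms=3/4b
2) 314.685ms=3/4b +944.056ms=9/4b
3) 1258.741ms=3b +419.58ms=1b
4) 1678.322ms=4b +419.58ms=1b
5) 2097.902ms=5b +419.58ms=1b
Σ=6b of 6 (143bpm 3/4) — PASS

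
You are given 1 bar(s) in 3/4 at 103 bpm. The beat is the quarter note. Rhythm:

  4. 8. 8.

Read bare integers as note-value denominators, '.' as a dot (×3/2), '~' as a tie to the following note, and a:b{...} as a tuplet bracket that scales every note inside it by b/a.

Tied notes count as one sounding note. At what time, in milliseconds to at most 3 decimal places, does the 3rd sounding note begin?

1. 0.0ms @ 0 + 873.786ms (3/2)
2. 873.786ms @ 3/2 + 436.893ms (3/4)
3. 1310.68ms @ 9/4 + 436.893ms (3/4)

note 3 onset = 9/4b = 1310.68ms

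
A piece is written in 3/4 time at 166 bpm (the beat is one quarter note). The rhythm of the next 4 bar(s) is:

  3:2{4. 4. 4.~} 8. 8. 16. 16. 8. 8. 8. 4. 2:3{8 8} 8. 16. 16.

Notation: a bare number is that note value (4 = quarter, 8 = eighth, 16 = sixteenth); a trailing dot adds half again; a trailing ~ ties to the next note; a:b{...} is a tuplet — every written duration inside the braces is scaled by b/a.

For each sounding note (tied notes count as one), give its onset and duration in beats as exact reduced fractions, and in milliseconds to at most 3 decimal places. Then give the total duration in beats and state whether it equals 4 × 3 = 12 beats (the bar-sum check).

1) 0.0ms=0b +361.446ms=1b
2) 361.446ms=1b +361.446ms=1b
3) 722.892ms=2b +632.53ms=7/4b
4) 1355.422ms=15/4b +271.084ms=3/4b
5) 1626.506ms=9/2b +135.542ms=3/8b
6) 1762.048ms=39/8b +135.542ms=3/8b
7) 1897.59ms=21/4b +271.084ms=3/4b
8) 2168.675ms=6b +271.084ms=3/4b
9) 2439.759ms=27/4b +271.084ms=3/4b
10) 2710.843ms=15/2b +542.169ms=3/2b
11) 3253.012ms=9b +271.084ms=3/4b
12) 3524.096ms=39/4b +271.084ms=3/4b
13) 3795.181ms=21/2b +271.084ms=3/4b
14) 4066.265ms=45/4b +135.542ms=3/8b
15) 4201.807ms=93/8b +135.542ms=3/8b
Σ=12b of 12 (166bpm 3/4) — PASS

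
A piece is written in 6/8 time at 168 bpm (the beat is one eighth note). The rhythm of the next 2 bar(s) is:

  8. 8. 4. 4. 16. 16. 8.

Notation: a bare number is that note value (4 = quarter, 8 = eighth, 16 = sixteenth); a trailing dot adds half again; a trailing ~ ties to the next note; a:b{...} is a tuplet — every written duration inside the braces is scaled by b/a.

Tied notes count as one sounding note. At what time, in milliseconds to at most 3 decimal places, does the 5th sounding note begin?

note 5 onset = 9b = 3214.286ms

1. 0.0ms @ 0 + 535.714ms (3/2)
2. 535.714ms @ 3/2 + 535.714ms (3/2)
3. 1071.429ms @ 3 + 1071.429ms (3)
4. 2142.857ms @ 6 + 1071.429ms (3)
5. 3214.286ms @ 9 + 267.857ms (3/4)
6. 3482.143ms @ 39/4 + 267.857ms (3/4)
7. 3750.0ms @ 21/2 + 535.714ms (3/2)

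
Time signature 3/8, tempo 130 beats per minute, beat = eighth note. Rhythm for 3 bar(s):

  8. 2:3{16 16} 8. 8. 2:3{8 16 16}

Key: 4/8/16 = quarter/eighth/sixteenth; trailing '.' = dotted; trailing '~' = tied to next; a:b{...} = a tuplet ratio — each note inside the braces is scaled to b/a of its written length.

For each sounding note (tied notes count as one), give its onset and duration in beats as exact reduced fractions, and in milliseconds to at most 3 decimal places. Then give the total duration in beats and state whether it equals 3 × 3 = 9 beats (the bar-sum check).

1) 0.0ms=0b +692.308ms=3/2b
2) 692.308ms=3/2b +346.154ms=3/4b
3) 1038.462ms=9/4b +346.154ms=3/4b
4) 1384.615ms=3b +692.308ms=3/2b
5) 2076.923ms=9/2b +692.308ms=3/2b
6) 2769.231ms=6b +692.308ms=3/2b
7) 3461.538ms=15/2b +346.154ms=3/4b
8) 3807.692ms=33/4b +346.154ms=3/4b
Σ=9b of 9 (130bpm 3/8) — PASS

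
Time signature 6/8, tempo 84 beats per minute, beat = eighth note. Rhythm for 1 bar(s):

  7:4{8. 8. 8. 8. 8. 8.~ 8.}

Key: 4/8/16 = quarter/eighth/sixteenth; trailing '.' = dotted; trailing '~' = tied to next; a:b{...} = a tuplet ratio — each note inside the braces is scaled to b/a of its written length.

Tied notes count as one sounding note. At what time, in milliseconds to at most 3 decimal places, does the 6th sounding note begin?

note 6 onset = 30/7b = 3061.224ms

1. 0.0ms @ 0 + 612.245ms (6/7)
2. 612.245ms @ 6/7 + 612.245ms (6/7)
3. 1224.49ms @ 12/7 + 612.245ms (6/7)
4. 1836.735ms @ 18/7 + 612.245ms (6/7)
5. 2448.98ms @ 24/7 + 612.245ms (6/7)
6. 3061.224ms @ 30/7 + 1224.49ms (12/7)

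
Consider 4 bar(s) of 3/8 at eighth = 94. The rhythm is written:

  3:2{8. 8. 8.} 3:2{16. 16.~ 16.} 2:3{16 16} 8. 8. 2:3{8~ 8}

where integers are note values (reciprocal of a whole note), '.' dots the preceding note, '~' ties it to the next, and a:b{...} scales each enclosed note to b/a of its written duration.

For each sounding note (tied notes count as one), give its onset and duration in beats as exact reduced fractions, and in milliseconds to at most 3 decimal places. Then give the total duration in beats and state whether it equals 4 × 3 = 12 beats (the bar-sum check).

1) 0.0ms=0b +638.298ms=1b
2) 638.298ms=1b +638.298ms=1b
3) 1276.596ms=2b +638.298ms=1b
4) 1914.894ms=3b +319.149ms=1/2b
5) 2234.043ms=7/2b +638.298ms=1b
6) 2872.34ms=9/2b +478.723ms=3/4b
7) 3351.064ms=21/4b +478.723ms=3/4b
8) 3829.787ms=6b +957.447ms=3/2b
9) 4787.234ms=15/2b +957.447ms=3/2b
10) 5744.681ms=9b +1914.894ms=3b
Σ=12b of 12 (94bpm 3/8) — PASS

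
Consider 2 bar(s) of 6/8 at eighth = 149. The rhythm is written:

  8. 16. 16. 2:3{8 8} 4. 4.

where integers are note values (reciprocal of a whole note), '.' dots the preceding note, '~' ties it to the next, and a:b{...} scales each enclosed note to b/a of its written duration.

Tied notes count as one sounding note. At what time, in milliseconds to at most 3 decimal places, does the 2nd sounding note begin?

note 2 onset = 3/2b = 604.027ms

1. 0.0ms @ 0 + 604.027ms (3/2)
2. 604.027ms @ 3/2 + 302.013ms (3/4)
3. 906.04ms @ 9/4 + 302.013ms (3/4)
4. 1208.054ms @ 3 + 604.027ms (3/2)
5. 1812.081ms @ 9/2 + 604.027ms (3/2)
6. 2416.107ms @ 6 + 1208.054ms (3)
7. 3624.161ms @ 9 + 1208.054ms (3)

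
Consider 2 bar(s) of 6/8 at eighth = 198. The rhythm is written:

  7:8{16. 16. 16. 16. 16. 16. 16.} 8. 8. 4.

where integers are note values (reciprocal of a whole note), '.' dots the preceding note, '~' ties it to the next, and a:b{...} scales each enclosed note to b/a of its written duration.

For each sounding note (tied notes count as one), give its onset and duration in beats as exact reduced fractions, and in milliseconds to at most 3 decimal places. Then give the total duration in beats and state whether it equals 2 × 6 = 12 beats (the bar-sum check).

1) 0.0ms=0b +259.74ms=6/7b
2) 259.74ms=6/7b +259.74ms=6/7b
3) 519.481ms=12/7b +259.74ms=6/7b
4) 779.221ms=18/7b +259.74ms=6/7b
5) 1038.961ms=24/7b +259.74ms=6/7b
6) 1298.701ms=30/7b +259.74ms=6/7b
7) 1558.442ms=36/7b +259.74ms=6/7b
8) 1818.182ms=6b +454.545ms=3/2b
9) 2272.727ms=15/2b +454.545ms=3/2b
10) 2727.273ms=9b +909.091ms=3b
Σ=12b of 12 (198bpm 6/8) — PASS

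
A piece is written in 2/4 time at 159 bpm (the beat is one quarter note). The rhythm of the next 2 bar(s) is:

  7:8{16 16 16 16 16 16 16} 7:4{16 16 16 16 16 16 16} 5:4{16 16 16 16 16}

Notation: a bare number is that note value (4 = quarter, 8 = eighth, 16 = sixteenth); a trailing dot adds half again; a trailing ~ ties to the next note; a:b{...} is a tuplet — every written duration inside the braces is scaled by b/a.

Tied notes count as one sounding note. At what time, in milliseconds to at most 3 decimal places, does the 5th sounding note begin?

note 5 onset = 8/7b = 431.267ms

1. 0.0ms @ 0 + 107.817ms (2/7)
2. 107.817ms @ 2/7 + 107.817ms (2/7)
3. 215.633ms @ 4/7 + 107.817ms (2/7)
4. 323.45ms @ 6/7 + 107.817ms (2/7)
5. 431.267ms @ 8/7 + 107.817ms (2/7)
6. 539.084ms @ 10/7 + 107.817ms (2/7)
7. 646.9ms @ 12/7 + 107.817ms (2/7)
8. 754.717ms @ 2 + 53.908ms (1/7)
9. 808.625ms @ 15/7 + 53.908ms (1/7)
10. 862.534ms @ 16/7 + 53.908ms (1/7)
11. 916.442ms @ 17/7 + 53.908ms (1/7)
12. 970.35ms @ 18/7 + 53.908ms (1/7)
13. 1024.259ms @ 19/7 + 53.908ms (1/7)
14. 1078.167ms @ 20/7 + 53.908ms (1/7)
15. 1132.075ms @ 3 + 75.472ms (1/5)
16. 1207.547ms @ 16/5 + 75.472ms (1/5)
17. 1283.019ms @ 17/5 + 75.472ms (1/5)
18. 1358.491ms @ 18/5 + 75.472ms (1/5)
19. 1433.962ms @ 19/5 + 75.472ms (1/5)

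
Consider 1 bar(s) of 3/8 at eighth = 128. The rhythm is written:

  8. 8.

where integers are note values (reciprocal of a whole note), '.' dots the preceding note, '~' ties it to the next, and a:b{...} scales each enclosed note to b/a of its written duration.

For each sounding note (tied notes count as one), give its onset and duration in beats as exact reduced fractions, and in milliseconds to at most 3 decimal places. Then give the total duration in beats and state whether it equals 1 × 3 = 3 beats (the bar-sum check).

1) 0.0ms=0b +703.125ms=3/2b
2) 703.125ms=3/2b +703.125ms=3/2b
Σ=3b of 3 (128bpm 3/8) — PASS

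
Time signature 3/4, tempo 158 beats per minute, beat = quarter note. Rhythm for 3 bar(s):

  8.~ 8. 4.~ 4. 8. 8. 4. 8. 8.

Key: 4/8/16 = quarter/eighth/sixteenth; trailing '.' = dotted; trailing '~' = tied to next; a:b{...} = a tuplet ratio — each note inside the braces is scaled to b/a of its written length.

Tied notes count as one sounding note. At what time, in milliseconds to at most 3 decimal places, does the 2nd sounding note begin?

note 2 onset = 3/2b = 569.62ms

1. 0.0ms @ 0 + 569.62ms (3/2)
2. 569.62ms @ 3/2 + 1139.241ms (3)
3. 1708.861ms @ 9/2 + 284.81ms (3/4)
4. 1993.671ms @ 21/4 + 284.81ms (3/4)
5. 2278.481ms @ 6 + 569.62ms (3/2)
6. 2848.101ms @ 15/2 + 284.81ms (3/4)
7. 3132.911ms @ 33/4 + 284.81ms (3/4)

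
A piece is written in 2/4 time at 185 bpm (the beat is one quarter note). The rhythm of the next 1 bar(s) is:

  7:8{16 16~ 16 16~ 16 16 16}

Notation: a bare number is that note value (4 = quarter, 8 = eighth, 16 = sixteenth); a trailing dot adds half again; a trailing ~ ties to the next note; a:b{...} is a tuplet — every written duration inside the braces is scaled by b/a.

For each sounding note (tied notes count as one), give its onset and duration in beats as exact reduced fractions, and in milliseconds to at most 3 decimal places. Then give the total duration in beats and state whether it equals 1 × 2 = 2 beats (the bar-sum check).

1) 0.0ms=0b +92.664ms=2/7b
2) 92.664ms=2/7b +185.328ms=4/7b
3) 277.992ms=6/7b +185.328ms=4/7b
4) 463.32ms=10/7b +92.664ms=2/7b
5) 555.985ms=12/7b +92.664ms=2/7b
Σ=2b of 2 (185bpm 2/4) — PASS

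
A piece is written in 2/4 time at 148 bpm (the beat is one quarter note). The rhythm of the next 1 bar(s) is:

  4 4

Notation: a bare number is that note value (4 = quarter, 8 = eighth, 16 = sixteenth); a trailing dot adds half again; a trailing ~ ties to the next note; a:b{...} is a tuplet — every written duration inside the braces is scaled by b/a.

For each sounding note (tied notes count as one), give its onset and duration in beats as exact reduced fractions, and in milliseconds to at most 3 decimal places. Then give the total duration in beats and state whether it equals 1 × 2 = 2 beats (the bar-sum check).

1) 0.0ms=0b +405.405ms=1b
2) 405.405ms=1b +405.405ms=1b
Σ=2b of 2 (148bpm 2/4) — PASS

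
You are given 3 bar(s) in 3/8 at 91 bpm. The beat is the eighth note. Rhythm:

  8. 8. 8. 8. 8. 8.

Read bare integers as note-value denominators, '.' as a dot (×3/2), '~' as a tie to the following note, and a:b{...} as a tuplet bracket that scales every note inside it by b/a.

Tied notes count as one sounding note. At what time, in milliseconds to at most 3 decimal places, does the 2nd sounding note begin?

note 2 onset = 3/2b = 989.011ms

1. 0.0ms @ 0 + 989.011ms (3/2)
2. 989.011ms @ 3/2 + 989.011ms (3/2)
3. 1978.022ms @ 3 + 989.011ms (3/2)
4. 2967.033ms @ 9/2 + 989.011ms (3/2)
5. 3956.044ms @ 6 + 989.011ms (3/2)
6. 4945.055ms @ 15/2 + 989.011ms (3/2)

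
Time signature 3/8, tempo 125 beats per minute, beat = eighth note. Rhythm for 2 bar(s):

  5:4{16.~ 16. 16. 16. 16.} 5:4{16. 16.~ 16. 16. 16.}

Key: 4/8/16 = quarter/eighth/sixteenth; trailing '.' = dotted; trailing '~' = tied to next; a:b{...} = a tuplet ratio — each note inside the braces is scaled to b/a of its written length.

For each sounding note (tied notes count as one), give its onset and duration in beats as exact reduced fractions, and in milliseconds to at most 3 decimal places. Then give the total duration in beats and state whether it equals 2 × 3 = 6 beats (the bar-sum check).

1) 0.0ms=0b +576.0ms=6/5b
2) 576.0ms=6/5b +288.0ms=3/5b
3) 864.0ms=9/5b +288.0ms=3/5b
4) 1152.0ms=12/5b +288.0ms=3/5b
5) 1440.0ms=3b +288.0ms=3/5b
6) 1728.0ms=18/5b +576.0ms=6/5b
7) 2304.0ms=24/5b +288.0ms=3/5b
8) 2592.0ms=27/5b +288.0ms=3/5b
Σ=6b of 6 (125bpm 3/8) — PASS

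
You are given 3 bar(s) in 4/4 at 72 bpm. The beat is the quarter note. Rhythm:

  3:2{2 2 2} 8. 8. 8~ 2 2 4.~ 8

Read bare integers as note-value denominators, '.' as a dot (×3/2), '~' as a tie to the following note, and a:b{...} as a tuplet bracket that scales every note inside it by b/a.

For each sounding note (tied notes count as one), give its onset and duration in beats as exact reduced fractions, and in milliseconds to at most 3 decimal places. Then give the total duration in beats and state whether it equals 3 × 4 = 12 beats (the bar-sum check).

1) 0.0ms=0b +1111.111ms=4/3b
2) 1111.111ms=4/3b +1111.111ms=4/3b
3) 2222.222ms=8/3b +1111.111ms=4/3b
4) 3333.333ms=4b +625.0ms=3/4b
5) 3958.333ms=19/4b +625.0ms=3/4b
6) 4583.333ms=11/2b +2083.333ms=5/2b
7) 6666.667ms=8b +1666.667ms=2b
8) 8333.333ms=10b +1666.667ms=2b
Σ=12b of 12 (72bpm 4/4) — PASS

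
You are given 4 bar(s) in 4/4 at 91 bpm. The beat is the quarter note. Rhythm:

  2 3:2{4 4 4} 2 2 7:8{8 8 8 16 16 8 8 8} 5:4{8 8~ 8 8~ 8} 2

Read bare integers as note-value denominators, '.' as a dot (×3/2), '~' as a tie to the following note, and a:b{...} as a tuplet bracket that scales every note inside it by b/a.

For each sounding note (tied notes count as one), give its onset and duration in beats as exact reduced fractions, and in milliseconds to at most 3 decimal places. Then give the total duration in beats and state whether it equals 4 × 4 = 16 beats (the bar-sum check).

1) 0.0ms=0b +1318.681ms=2b
2) 1318.681ms=2b +439.56ms=2/3b
3) 1758.242ms=8/3b +439.56ms=2/3b
4) 2197.802ms=10/3b +439.56ms=2/3b
5) 2637.363ms=4b +1318.681ms=2b
6) 3956.044ms=6b +1318.681ms=2b
7) 5274.725ms=8b +376.766ms=4/7b
8) 5651.491ms=60/7b +376.766ms=4/7b
9) 6028.257ms=64/7b +376.766ms=4/7b
10) 6405.024ms=68/7b +188.383ms=2/7b
11) 6593.407ms=10b +188.383ms=2/7b
12) 6781.79ms=72/7b +376.766ms=4/7b
13) 7158.556ms=76/7b +376.766ms=4/7b
14) 7535.322ms=80/7b +376.766ms=4/7b
15) 7912.088ms=12b +263.736ms=2/5b
16) 8175.824ms=62/5b +527.473ms=4/5b
17) 8703.297ms=66/5b +527.473ms=4/5b
18) 9230.769ms=14b +1318.681ms=2b
Σ=16b of 16 (91bpm 4/4) — PASS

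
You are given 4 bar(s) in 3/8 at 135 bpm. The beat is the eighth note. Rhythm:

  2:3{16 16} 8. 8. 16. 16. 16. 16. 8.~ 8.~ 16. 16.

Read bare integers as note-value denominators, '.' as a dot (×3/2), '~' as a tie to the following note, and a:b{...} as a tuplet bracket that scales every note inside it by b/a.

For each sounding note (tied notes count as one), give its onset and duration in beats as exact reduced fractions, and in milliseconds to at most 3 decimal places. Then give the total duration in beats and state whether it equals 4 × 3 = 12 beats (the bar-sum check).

1) 0.0ms=0b +333.333ms=3/4b
2) 333.333ms=3/4b +333.333ms=3/4b
3) 666.667ms=3/2b +666.667ms=3/2b
4) 1333.333ms=3b +666.667ms=3/2b
5) 2000.0ms=9/2b +333.333ms=3/4b
6) 2333.333ms=21/4b +333.333ms=3/4b
7) 2666.667ms=6b +333.333ms=3/4b
8) 3000.0ms=27/4b +333.333ms=3/4b
9) 3333.333ms=15/2b +1666.667ms=15/4b
10) 5000.0ms=45/4b +333.333ms=3/4b
Σ=12b of 12 (135bpm 3/8) — PASS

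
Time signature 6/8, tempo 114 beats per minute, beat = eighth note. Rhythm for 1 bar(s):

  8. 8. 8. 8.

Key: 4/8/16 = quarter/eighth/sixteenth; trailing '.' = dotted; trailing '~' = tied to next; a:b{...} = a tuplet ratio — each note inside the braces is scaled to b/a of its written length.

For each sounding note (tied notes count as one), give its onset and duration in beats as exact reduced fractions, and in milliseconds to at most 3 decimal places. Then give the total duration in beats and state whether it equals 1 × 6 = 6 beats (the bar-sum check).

1) 0.0ms=0b +789.474ms=3/2b
2) 789.474ms=3/2b +789.474ms=3/2b
3) 1578.947ms=3b +789.474ms=3/2b
4) 2368.421ms=9/2b +789.474ms=3/2b
Σ=6b of 6 (114bpm 6/8) — PASS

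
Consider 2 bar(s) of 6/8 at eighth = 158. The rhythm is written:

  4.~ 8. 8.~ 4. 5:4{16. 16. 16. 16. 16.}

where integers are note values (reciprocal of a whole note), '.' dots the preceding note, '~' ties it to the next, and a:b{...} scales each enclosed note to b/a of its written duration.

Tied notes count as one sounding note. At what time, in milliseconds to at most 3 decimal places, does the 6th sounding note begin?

1. 0.0ms @ 0 + 1708.861ms (9/2)
2. 1708.861ms @ 9/2 + 1708.861ms (9/2)
3. 3417.722ms @ 9 + 227.848ms (3/5)
4. 3645.57ms @ 48/5 + 227.848ms (3/5)
5. 3873.418ms @ 51/5 + 227.848ms (3/5)
6. 4101.266ms @ 54/5 + 227.848ms (3/5)
7. 4329.114ms @ 57/5 + 227.848ms (3/5)

note 6 onset = 54/5b = 4101.266ms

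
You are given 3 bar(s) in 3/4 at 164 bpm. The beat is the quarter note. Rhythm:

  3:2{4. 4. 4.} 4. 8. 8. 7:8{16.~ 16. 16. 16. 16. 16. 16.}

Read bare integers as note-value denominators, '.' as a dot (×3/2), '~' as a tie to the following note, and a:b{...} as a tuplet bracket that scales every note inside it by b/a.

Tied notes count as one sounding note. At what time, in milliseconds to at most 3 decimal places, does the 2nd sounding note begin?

note 2 onset = 1b = 365.854ms

1. 0.0ms @ 0 + 365.854ms (1)
2. 365.854ms @ 1 + 365.854ms (1)
3. 731.707ms @ 2 + 365.854ms (1)
4. 1097.561ms @ 3 + 548.78ms (3/2)
5. 1646.341ms @ 9/2 + 274.39ms (3/4)
6. 1920.732ms @ 21/4 + 274.39ms (3/4)
7. 2195.122ms @ 6 + 313.589ms (6/7)
8. 2508.711ms @ 48/7 + 156.794ms (3/7)
9. 2665.505ms @ 51/7 + 156.794ms (3/7)
10. 2822.3ms @ 54/7 + 156.794ms (3/7)
11. 2979.094ms @ 57/7 + 156.794ms (3/7)
12. 3135.889ms @ 60/7 + 156.794ms (3/7)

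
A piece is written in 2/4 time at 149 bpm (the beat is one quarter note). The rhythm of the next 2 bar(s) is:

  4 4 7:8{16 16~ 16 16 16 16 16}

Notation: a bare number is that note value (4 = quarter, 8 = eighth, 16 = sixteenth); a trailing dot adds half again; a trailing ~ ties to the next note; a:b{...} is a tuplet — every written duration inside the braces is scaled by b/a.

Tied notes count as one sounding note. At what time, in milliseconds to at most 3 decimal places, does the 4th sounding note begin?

note 4 onset = 16/7b = 920.422ms

1. 0.0ms @ 0 + 402.685ms (1)
2. 402.685ms @ 1 + 402.685ms (1)
3. 805.369ms @ 2 + 115.053ms (2/7)
4. 920.422ms @ 16/7 + 230.105ms (4/7)
5. 1150.527ms @ 20/7 + 115.053ms (2/7)
6. 1265.58ms @ 22/7 + 115.053ms (2/7)
7. 1380.633ms @ 24/7 + 115.053ms (2/7)
8. 1495.686ms @ 26/7 + 115.053ms (2/7)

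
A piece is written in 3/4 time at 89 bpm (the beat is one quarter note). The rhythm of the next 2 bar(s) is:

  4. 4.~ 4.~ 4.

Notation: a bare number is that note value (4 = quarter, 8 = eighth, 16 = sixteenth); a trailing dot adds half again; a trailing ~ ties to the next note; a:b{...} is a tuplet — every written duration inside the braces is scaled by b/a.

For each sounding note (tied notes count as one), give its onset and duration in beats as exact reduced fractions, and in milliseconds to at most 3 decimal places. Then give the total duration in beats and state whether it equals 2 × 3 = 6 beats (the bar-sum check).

1) 0.0ms=0b +1011.236ms=3/2b
2) 1011.236ms=3/2b +3033.708ms=9/2b
Σ=6b of 6 (89bpm 3/4) — PASS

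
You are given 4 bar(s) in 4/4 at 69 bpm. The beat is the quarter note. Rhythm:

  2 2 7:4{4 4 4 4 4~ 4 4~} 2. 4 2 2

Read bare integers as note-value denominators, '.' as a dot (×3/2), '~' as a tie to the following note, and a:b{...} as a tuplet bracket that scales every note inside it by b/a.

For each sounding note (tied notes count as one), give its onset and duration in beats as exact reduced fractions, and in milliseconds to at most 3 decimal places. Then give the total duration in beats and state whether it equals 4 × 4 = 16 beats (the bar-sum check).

1) 0.0ms=0b +1739.13ms=2b
2) 1739.13ms=2b +1739.13ms=2b
3) 3478.261ms=4b +496.894ms=4/7b
4) 3975.155ms=32/7b +496.894ms=4/7b
5) 4472.05ms=36/7b +496.894ms=4/7b
6) 4968.944ms=40/7b +496.894ms=4/7b
7) 5465.839ms=44/7b +993.789ms=8/7b
8) 6459.627ms=52/7b +3105.59ms=25/7b
9) 9565.217ms=11b +869.565ms=1b
10) 10434.783ms=12b +1739.13ms=2b
11) 12173.913ms=14b +1739.13ms=2b
Σ=16b of 16 (69bpm 4/4) — PASS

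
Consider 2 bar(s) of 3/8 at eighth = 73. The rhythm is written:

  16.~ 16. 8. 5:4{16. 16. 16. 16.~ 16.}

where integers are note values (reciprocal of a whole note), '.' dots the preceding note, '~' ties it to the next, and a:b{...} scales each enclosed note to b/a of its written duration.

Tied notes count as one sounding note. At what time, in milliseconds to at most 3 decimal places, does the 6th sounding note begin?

1. 0.0ms @ 0 + 1232.877ms (3/2)
2. 1232.877ms @ 3/2 + 1232.877ms (3/2)
3. 2465.753ms @ 3 + 493.151ms (3/5)
4. 2958.904ms @ 18/5 + 493.151ms (3/5)
5. 3452.055ms @ 21/5 + 493.151ms (3/5)
6. 3945.205ms @ 24/5 + 986.301ms (6/5)

note 6 onset = 24/5b = 3945.205ms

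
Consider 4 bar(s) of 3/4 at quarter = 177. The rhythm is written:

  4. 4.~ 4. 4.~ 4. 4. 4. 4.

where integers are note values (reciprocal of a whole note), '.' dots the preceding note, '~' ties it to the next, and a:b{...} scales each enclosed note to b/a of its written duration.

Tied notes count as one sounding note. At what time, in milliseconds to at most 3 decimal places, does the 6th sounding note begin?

1. 0.0ms @ 0 + 508.475ms (3/2)
2. 508.475ms @ 3/2 + 1016.949ms (3)
3. 1525.424ms @ 9/2 + 1016.949ms (3)
4. 2542.373ms @ 15/2 + 508.475ms (3/2)
5. 3050.847ms @ 9 + 508.475ms (3/2)
6. 3559.322ms @ 21/2 + 508.475ms (3/2)

note 6 onset = 21/2b = 3559.322ms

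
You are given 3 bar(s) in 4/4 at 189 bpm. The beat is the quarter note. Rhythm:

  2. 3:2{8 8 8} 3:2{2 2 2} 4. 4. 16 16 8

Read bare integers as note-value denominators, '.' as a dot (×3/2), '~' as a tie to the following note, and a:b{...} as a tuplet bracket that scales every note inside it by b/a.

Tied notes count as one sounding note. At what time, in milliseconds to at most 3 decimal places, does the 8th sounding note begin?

note 8 onset = 8b = 2539.683ms

1. 0.0ms @ 0 + 952.381ms (3)
2. 952.381ms @ 3 + 105.82ms (1/3)
3. 1058.201ms @ 10/3 + 105.82ms (1/3)
4. 1164.021ms @ 11/3 + 105.82ms (1/3)
5. 1269.841ms @ 4 + 423.28ms (4/3)
6. 1693.122ms @ 16/3 + 423.28ms (4/3)
7. 2116.402ms @ 20/3 + 423.28ms (4/3)
8. 2539.683ms @ 8 + 476.19ms (3/2)
9. 3015.873ms @ 19/2 + 476.19ms (3/2)
10. 3492.063ms @ 11 + 79.365ms (1/4)
11. 3571.429ms @ 45/4 + 79.365ms (1/4)
12. 3650.794ms @ 23/2 + 158.73ms (1/2)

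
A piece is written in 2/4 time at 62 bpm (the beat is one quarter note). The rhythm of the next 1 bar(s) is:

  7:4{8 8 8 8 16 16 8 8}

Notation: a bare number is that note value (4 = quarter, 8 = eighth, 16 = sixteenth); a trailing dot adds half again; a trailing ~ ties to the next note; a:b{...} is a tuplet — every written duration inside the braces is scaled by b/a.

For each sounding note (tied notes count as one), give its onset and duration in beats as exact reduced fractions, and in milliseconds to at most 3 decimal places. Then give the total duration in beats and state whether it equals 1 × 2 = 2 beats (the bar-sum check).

1) 0.0ms=0b +276.498ms=2/7b
2) 276.498ms=2/7b +276.498ms=2/7b
3) 552.995ms=4/7b +276.498ms=2/7b
4) 829.493ms=6/7b +276.498ms=2/7b
5) 1105.991ms=8/7b +138.249ms=1/7b
6) 1244.24ms=9/7b +138.249ms=1/7b
7) 1382.488ms=10/7b +276.498ms=2/7b
8) 1658.986ms=12/7b +276.498ms=2/7b
Σ=2b of 2 (62bpm 2/4) — PASS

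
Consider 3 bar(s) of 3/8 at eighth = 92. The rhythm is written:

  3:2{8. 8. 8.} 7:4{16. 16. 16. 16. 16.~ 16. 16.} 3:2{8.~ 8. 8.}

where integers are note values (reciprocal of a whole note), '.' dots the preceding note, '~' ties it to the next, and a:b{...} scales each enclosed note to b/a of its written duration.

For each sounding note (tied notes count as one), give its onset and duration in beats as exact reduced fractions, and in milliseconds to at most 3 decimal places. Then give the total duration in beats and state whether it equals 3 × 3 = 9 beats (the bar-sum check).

1) 0.0ms=0b +652.174ms=1b
2) 652.174ms=1b +652.174ms=1b
3) 1304.348ms=2b +652.174ms=1b
4) 1956.522ms=3b +279.503ms=3/7b
5) 2236.025ms=24/7b +279.503ms=3/7b
6) 2515.528ms=27/7b +279.503ms=3/7b
7) 2795.031ms=30/7b +279.503ms=3/7b
8) 3074.534ms=33/7b +559.006ms=6/7b
9) 3633.54ms=39/7b +279.503ms=3/7b
10) 3913.043ms=6b +1304.348ms=2b
11) 5217.391ms=8b +652.174ms=1b
Σ=9b of 9 (92bpm 3/8) — PASS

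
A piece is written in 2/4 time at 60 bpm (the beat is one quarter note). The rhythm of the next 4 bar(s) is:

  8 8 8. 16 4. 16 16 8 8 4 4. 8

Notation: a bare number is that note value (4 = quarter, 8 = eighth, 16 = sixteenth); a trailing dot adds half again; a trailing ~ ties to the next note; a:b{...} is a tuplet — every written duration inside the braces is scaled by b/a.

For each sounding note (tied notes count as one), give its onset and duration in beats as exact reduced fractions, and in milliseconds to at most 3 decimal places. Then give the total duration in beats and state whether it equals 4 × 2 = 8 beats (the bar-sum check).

1) 0.0ms=0b +500.0ms=1/2b
2) 500.0ms=1/2b +500.0ms=1/2b
3) 1000.0ms=1b +750.0ms=3/4b
4) 1750.0ms=7/4b +250.0ms=1/4b
5) 2000.0ms=2b +1500.0ms=3/2b
6) 3500.0ms=7/2b +250.0ms=1/4b
7) 3750.0ms=15/4b +250.0ms=1/4b
8) 4000.0ms=4b +500.0ms=1/2b
9) 4500.0ms=9/2b +500.0ms=1/2b
10) 5000.0ms=5b +1000.0ms=1b
11) 6000.0ms=6b +1500.0ms=3/2b
12) 7500.0ms=15/2b +500.0ms=1/2b
Σ=8b of 8 (60bpm 2/4) — PASS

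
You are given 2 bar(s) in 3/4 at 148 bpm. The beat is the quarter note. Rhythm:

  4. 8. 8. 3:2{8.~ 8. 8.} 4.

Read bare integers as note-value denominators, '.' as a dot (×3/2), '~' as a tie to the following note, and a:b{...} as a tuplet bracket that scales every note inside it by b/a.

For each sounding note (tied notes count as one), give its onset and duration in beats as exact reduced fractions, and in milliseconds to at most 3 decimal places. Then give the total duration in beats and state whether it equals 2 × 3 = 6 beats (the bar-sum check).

1) 0.0ms=0b +608.108ms=3/2b
2) 608.108ms=3/2b +304.054ms=3/4b
3) 912.162ms=9/4b +304.054ms=3/4b
4) 1216.216ms=3b +405.405ms=1b
5) 1621.622ms=4b +202.703ms=1/2b
6) 1824.324ms=9/2b +608.108ms=3/2b
Σ=6b of 6 (148bpm 3/4) — PASS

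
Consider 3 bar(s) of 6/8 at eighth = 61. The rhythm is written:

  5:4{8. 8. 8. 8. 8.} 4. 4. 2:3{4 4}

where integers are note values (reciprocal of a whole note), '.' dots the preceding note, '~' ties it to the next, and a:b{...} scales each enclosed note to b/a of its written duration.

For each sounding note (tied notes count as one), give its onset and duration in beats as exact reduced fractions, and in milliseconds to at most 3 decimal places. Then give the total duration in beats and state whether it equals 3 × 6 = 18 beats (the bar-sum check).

1) 0.0ms=0b +1180.328ms=6/5b
2) 1180.328ms=6/5b +1180.328ms=6/5b
3) 2360.656ms=12/5b +1180.328ms=6/5b
4) 3540.984ms=18/5b +1180.328ms=6/5b
5) 4721.311ms=24/5b +1180.328ms=6/5b
6) 5901.639ms=6b +2950.82ms=3b
7) 8852.459ms=9b +2950.82ms=3b
8) 11803.279ms=12b +2950.82ms=3b
9) 14754.098ms=15b +2950.82ms=3b
Σ=18b of 18 (61bpm 6/8) — PASS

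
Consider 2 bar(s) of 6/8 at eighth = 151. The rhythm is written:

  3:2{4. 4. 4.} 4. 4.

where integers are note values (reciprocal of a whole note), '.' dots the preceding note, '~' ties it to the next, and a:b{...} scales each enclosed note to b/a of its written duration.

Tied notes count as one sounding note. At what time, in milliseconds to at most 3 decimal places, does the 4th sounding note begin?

note 4 onset = 6b = 2384.106ms

1. 0.0ms @ 0 + 794.702ms (2)
2. 794.702ms @ 2 + 794.702ms (2)
3. 1589.404ms @ 4 + 794.702ms (2)
4. 2384.106ms @ 6 + 1192.053ms (3)
5. 3576.159ms @ 9 + 1192.053ms (3)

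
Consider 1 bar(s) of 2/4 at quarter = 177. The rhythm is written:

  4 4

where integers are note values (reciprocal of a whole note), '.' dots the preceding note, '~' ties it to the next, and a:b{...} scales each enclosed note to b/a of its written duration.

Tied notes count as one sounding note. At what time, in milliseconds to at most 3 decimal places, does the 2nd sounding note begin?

1. 0.0ms @ 0 + 338.983ms (1)
2. 338.983ms @ 1 + 338.983ms (1)

note 2 onset = 1b = 338.983ms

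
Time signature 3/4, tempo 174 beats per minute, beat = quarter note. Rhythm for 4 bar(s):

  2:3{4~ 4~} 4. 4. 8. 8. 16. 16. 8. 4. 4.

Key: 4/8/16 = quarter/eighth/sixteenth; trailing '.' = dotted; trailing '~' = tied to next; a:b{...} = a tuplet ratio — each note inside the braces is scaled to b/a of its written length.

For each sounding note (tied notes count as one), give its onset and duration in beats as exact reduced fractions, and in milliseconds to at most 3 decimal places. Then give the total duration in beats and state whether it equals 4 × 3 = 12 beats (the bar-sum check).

1) 0.0ms=0b +1551.724ms=9/2b
2) 1551.724ms=9/2b +517.241ms=3/2b
3) 2068.966ms=6b +258.621ms=3/4b
4) 2327.586ms=27/4b +258.621ms=3/4b
5) 2586.207ms=15/2b +129.31ms=3/8b
6) 2715.517ms=63/8b +129.31ms=3/8b
7) 2844.828ms=33/4b +258.621ms=3/4b
8) 3103.448ms=9b +517.241ms=3/2b
9) 3620.69ms=21/2b +517.241ms=3/2b
Σ=12b of 12 (174bpm 3/4) — PASS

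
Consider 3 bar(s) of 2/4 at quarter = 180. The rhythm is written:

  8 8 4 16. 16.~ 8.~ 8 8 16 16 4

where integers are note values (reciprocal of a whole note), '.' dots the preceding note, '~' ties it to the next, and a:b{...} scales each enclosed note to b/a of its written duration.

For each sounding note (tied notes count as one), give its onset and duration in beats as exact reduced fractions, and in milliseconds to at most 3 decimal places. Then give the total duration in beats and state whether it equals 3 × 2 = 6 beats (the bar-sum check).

1) 0.0ms=0b +166.667ms=1/2b
2) 166.667ms=1/2b +166.667ms=1/2b
3) 333.333ms=1b +333.333ms=1b
4) 666.667ms=2b +125.0ms=3/8b
5) 791.667ms=19/8b +541.667ms=13/8b
6) 1333.333ms=4b +166.667ms=1/2b
7) 1500.0ms=9/2b +83.333ms=1/4b
8) 1583.333ms=19/4b +83.333ms=1/4b
9) 1666.667ms=5b +333.333ms=1b
Σ=6b of 6 (180bpm 2/4) — PASS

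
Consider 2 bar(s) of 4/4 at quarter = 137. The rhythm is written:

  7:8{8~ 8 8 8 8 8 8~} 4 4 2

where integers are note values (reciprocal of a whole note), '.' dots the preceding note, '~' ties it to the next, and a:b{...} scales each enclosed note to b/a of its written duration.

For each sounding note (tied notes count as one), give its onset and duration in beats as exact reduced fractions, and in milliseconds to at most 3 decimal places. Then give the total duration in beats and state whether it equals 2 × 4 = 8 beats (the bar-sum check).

1) 0.0ms=0b +500.521ms=8/7b
2) 500.521ms=8/7b +250.261ms=4/7b
3) 750.782ms=12/7b +250.261ms=4/7b
4) 1001.043ms=16/7b +250.261ms=4/7b
5) 1251.303ms=20/7b +250.261ms=4/7b
6) 1501.564ms=24/7b +688.217ms=11/7b
7) 2189.781ms=5b +437.956ms=1b
8) 2627.737ms=6b +875.912ms=2b
Σ=8b of 8 (137bpm 4/4) — PASS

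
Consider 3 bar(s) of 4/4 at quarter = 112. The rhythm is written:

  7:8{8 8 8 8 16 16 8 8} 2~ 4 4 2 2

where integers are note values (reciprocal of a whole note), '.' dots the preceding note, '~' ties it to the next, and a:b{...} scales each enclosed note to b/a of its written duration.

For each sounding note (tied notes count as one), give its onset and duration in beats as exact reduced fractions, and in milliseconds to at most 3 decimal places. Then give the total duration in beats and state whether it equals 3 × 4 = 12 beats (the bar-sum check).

1) 0.0ms=0b +306.122ms=4/7b
2) 306.122ms=4/7b +306.122ms=4/7b
3) 612.245ms=8/7b +306.122ms=4/7b
4) 918.367ms=12/7b +306.122ms=4/7b
5) 1224.49ms=16/7b +153.061ms=2/7b
6) 1377.551ms=18/7b +153.061ms=2/7b
7) 1530.612ms=20/7b +306.122ms=4/7b
8) 1836.735ms=24/7b +306.122ms=4/7b
9) 2142.857ms=4b +1607.143ms=3b
10) 3750.0ms=7b +535.714ms=1b
11) 4285.714ms=8b +1071.429ms=2b
12) 5357.143ms=10b +1071.429ms=2b
Σ=12b of 12 (112bpm 4/4) — PASS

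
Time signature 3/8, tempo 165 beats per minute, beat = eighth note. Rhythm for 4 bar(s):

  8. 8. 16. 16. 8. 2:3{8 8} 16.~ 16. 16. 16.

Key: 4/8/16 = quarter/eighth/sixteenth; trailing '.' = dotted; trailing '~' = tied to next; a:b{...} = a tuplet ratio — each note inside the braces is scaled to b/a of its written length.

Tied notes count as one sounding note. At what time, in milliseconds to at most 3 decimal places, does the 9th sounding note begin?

1. 0.0ms @ 0 + 545.455ms (3/2)
2. 545.455ms @ 3/2 + 545.455ms (3/2)
3. 1090.909ms @ 3 + 272.727ms (3/4)
4. 1363.636ms @ 15/4 + 272.727ms (3/4)
5. 1636.364ms @ 9/2 + 545.455ms (3/2)
6. 2181.818ms @ 6 + 545.455ms (3/2)
7. 2727.273ms @ 15/2 + 545.455ms (3/2)
8. 3272.727ms @ 9 + 545.455ms (3/2)
9. 3818.182ms @ 21/2 + 272.727ms (3/4)
10. 4090.909ms @ 45/4 + 272.727ms (3/4)

note 9 onset = 21/2b = 3818.182ms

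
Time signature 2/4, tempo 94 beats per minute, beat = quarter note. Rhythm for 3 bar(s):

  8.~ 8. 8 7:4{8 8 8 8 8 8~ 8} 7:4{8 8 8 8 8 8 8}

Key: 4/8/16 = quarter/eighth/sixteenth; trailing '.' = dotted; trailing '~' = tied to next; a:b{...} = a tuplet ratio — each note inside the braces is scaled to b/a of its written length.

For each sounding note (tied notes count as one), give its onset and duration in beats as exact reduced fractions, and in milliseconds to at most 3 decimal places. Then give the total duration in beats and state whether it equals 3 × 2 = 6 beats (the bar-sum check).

1) 0.0ms=0b +957.447ms=3/2b
2) 957.447ms=3/2b +319.149ms=1/2b
3) 1276.596ms=2b +182.371ms=2/7b
4) 1458.967ms=16/7b +182.371ms=2/7b
5) 1641.337ms=18/7b +182.371ms=2/7b
6) 1823.708ms=20/7b +182.371ms=2/7b
7) 2006.079ms=22/7b +182.371ms=2/7b
8) 2188.45ms=24/7b +364.742ms=4/7b
9) 2553.191ms=4b +182.371ms=2/7b
10) 2735.562ms=30/7b +182.371ms=2/7b
11) 2917.933ms=32/7b +182.371ms=2/7b
12) 3100.304ms=34/7b +182.371ms=2/7b
13) 3282.675ms=36/7b +182.371ms=2/7b
14) 3465.046ms=38/7b +182.371ms=2/7b
15) 3647.416ms=40/7b +182.371ms=2/7b
Σ=6b of 6 (94bpm 2/4) — PASS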